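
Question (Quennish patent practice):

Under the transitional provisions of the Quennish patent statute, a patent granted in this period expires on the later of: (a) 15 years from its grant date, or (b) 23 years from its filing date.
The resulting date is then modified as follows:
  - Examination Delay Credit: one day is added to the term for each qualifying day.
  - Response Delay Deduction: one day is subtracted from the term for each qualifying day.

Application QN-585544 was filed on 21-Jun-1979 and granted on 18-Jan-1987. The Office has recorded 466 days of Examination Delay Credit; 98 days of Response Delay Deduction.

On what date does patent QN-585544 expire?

2003-06-24

(a) grant + 15 years → 18 January 2002.
(b) filing + 23 years → 21 June 2002.
Later of the two: 21 June 2002.
Examination Delay Credit: +466 days → 30 September 2003.
Response Delay Deduction: −98 days → 24 June 2003.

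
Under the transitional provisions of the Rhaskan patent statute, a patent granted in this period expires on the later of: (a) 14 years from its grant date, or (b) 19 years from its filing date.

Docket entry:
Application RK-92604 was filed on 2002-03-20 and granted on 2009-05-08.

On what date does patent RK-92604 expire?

2023-05-08

(a) grant + 14 years → 8 May 2023.
(b) filing + 19 years → 20 March 2021.
Later of the two: 8 May 2023.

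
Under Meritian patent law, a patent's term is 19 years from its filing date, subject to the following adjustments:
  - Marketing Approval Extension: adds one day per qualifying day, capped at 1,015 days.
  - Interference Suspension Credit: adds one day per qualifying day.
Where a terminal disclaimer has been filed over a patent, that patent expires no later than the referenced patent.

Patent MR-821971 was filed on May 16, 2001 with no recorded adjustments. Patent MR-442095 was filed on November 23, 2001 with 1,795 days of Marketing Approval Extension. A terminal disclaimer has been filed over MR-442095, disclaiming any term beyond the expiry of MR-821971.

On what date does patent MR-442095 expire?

2020-05-16

Natural term of MR-442095:
  Base: filing + 19 years → 23 November 2020.
  Marketing Approval Extension: 1795 days claimed exceeds the 1015-day cap, so +1015 days → 4 September 2023.
Expiry of referenced patent MR-821971:
  Base: filing + 19 years → 16 May 2020.
Terminal disclaimer: MR-442095 expires on the earlier of 4 September 2023 and 16 May 2020.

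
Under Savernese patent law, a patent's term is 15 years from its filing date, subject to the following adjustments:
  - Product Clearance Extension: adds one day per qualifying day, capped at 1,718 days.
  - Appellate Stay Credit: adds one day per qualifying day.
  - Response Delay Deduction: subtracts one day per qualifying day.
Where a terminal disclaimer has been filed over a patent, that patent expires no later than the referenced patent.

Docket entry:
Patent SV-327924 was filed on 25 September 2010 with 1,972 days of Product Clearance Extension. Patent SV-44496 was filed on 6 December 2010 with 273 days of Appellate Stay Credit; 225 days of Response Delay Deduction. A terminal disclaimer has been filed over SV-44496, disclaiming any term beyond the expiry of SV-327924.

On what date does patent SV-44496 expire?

Natural term of SV-44496:
  Base: filing + 15 years → 6 December 2025.
  Appellate Stay Credit: +273 days → 5 September 2026.
  Response Delay Deduction: −225 days → 23 January 2026.
Expiry of referenced patent SV-327924:
  Base: filing + 15 years → 25 September 2025.
  Product Clearance Extension: 1972 days claimed exceeds the 1718-day cap, so +1718 days → 9 June 2030.
Terminal disclaimer: SV-44496 expires on the earlier of 23 January 2026 and 9 June 2030.

January 23, 2026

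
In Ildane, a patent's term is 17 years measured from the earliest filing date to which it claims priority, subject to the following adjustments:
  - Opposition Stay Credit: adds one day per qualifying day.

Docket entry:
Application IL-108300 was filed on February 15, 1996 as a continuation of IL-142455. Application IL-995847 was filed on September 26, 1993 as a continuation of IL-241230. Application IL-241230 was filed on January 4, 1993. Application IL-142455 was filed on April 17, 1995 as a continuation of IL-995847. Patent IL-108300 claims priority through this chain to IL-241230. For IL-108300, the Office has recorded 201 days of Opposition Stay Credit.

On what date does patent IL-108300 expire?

2010-07-24

Earliest priority filing: 4 January 1993.
Base term: 4 January 1993 + 17 years → 4 January 2010.
Opposition Stay Credit: +201 days → 24 July 2010.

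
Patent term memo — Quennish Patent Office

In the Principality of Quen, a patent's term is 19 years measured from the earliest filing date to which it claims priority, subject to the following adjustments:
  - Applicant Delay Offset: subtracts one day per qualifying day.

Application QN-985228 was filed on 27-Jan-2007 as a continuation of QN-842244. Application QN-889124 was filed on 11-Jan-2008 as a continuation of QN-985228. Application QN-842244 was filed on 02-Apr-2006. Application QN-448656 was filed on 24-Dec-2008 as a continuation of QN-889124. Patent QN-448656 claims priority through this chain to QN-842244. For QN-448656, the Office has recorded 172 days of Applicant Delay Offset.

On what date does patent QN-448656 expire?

2024-10-12

Earliest priority filing: 2 April 2006.
Base term: 2 April 2006 + 19 years → 2 April 2025.
Applicant Delay Offset: −172 days → 12 October 2024.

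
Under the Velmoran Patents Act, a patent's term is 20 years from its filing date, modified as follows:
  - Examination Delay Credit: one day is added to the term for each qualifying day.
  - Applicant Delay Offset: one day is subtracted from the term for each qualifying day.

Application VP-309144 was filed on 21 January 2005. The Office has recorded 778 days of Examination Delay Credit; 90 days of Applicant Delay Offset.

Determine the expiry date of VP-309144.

Base term: filing date + 20 years → 21 January 2025.
Examination Delay Credit: +778 days → 10 March 2027.
Applicant Delay Offset: −90 days → 10 December 2026.

2026-12-10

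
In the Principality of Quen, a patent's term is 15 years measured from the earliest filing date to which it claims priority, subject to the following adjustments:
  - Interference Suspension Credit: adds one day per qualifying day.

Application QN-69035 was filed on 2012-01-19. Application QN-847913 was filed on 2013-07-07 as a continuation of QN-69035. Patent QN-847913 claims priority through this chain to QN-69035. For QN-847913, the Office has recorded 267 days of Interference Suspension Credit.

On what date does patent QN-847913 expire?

2027-10-13

Earliest priority filing: 19 January 2012.
Base term: 19 January 2012 + 15 years → 19 January 2027.
Interference Suspension Credit: +267 days → 13 October 2027.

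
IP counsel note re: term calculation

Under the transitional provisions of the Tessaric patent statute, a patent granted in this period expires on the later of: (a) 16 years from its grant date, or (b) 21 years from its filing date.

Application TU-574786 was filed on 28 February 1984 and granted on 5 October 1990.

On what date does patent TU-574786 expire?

(a) grant + 16 years → 5 October 2006.
(b) filing + 21 years → 28 February 2005.
Later of the two: 5 October 2006.

October 5, 2006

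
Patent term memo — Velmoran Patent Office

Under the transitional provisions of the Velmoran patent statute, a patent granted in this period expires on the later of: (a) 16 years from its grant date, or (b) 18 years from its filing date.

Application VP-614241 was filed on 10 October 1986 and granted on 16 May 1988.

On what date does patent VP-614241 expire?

October 10, 2004

(a) grant + 16 years → 16 May 2004.
(b) filing + 18 years → 10 October 2004.
Later of the two: 10 October 2004.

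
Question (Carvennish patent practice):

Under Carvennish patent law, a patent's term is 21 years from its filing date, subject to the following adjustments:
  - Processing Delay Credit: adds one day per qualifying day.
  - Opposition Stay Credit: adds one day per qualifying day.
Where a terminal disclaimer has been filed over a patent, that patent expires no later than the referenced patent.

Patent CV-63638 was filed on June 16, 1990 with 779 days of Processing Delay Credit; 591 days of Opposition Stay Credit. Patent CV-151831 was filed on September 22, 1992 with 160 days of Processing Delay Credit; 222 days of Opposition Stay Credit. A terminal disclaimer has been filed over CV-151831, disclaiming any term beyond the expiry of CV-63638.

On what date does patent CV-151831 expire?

October 9, 2014

Natural term of CV-151831:
  Base: filing + 21 years → 22 September 2013.
  Processing Delay Credit: +160 days → 1 March 2014.
  Opposition Stay Credit: +222 days → 9 October 2014.
Expiry of referenced patent CV-63638:
  Base: filing + 21 years → 16 June 2011.
  Processing Delay Credit: +779 days → 3 August 2013.
  Opposition Stay Credit: +591 days → 17 March 2015.
Terminal disclaimer: CV-151831 expires on the earlier of 9 October 2014 and 17 March 2015.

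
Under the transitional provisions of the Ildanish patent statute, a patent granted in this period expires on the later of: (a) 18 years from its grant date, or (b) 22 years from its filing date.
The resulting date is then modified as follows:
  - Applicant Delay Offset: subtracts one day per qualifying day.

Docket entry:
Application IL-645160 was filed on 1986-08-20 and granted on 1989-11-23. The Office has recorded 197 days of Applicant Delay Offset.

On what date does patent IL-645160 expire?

2008-02-05

(a) grant + 18 years → 23 November 2007.
(b) filing + 22 years → 20 August 2008.
Later of the two: 20 August 2008.
Applicant Delay Offset: −197 days → 5 February 2008.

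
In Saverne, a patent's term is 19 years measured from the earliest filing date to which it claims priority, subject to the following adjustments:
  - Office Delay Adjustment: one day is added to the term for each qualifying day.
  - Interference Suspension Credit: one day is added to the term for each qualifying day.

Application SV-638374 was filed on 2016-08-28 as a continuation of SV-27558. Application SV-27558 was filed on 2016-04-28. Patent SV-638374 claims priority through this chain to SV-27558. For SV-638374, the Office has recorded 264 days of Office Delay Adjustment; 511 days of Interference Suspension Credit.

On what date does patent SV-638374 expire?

Earliest priority filing: 28 April 2016.
Base term: 28 April 2016 + 19 years → 28 April 2035.
Office Delay Adjustment: +264 days → 17 January 2036.
Interference Suspension Credit: +511 days → 11 June 2037.

June 11, 2037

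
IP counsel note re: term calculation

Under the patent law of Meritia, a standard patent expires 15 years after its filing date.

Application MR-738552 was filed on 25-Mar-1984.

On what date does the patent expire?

Filing date + 15 years → 25 March 1999.

March 25, 1999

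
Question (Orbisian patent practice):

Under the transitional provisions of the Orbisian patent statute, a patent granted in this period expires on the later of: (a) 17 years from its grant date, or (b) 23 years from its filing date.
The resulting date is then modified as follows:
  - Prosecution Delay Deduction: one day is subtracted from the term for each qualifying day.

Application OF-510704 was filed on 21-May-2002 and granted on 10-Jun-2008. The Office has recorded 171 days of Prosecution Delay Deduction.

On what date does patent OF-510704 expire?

(a) grant + 17 years → 10 June 2025.
(b) filing + 23 years → 21 May 2025.
Later of the two: 10 June 2025.
Prosecution Delay Deduction: −171 days → 21 December 2024.

2024-12-21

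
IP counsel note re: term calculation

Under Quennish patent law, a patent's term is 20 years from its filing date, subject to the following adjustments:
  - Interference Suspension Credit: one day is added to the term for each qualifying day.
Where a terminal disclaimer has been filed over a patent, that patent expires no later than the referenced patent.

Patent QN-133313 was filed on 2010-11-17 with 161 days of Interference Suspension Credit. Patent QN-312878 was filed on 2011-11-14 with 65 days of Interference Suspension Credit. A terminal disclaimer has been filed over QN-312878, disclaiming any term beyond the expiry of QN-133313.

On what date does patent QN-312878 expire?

April 27, 2031

Natural term of QN-312878:
  Base: filing + 20 years → 14 November 2031.
  Interference Suspension Credit: +65 days → 18 January 2032.
Expiry of referenced patent QN-133313:
  Base: filing + 20 years → 17 November 2030.
  Interference Suspension Credit: +161 days → 27 April 2031.
Terminal disclaimer: QN-312878 expires on the earlier of 18 January 2032 and 27 April 2031.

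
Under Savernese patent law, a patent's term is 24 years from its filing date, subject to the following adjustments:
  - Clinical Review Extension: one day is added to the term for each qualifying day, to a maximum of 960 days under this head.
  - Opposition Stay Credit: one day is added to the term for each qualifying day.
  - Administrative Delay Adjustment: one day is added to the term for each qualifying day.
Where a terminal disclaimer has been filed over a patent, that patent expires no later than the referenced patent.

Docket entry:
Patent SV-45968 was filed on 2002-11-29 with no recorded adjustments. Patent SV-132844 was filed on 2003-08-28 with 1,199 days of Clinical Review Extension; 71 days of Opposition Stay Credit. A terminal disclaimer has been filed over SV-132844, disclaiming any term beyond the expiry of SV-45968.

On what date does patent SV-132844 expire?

Natural term of SV-132844:
  Base: filing + 24 years → 28 August 2027.
  Clinical Review Extension: 1199 days claimed exceeds the 960-day cap, so +960 days → 14 April 2030.
  Opposition Stay Credit: +71 days → 24 June 2030.
Expiry of referenced patent SV-45968:
  Base: filing + 24 years → 29 November 2026.
Terminal disclaimer: SV-132844 expires on the earlier of 24 June 2030 and 29 November 2026.

November 29, 2026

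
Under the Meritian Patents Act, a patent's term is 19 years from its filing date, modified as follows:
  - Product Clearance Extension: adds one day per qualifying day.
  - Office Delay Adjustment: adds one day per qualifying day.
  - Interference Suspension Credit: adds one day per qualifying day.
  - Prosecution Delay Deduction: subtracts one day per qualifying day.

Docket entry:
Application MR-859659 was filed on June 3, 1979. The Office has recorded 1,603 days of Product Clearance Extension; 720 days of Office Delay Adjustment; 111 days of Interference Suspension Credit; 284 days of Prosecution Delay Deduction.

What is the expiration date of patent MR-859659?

Base term: filing date + 19 years → 3 June 1998.
Product Clearance Extension: +1603 days → 23 October 2002.
Office Delay Adjustment: +720 days → 12 October 2004.
Interference Suspension Credit: +111 days → 31 January 2005.
Prosecution Delay Deduction: −284 days → 22 April 2004.

April 22, 2004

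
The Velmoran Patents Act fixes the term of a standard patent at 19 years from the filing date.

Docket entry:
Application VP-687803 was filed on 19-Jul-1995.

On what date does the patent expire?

Filing date + 19 years → 19 July 2014.

July 19, 2014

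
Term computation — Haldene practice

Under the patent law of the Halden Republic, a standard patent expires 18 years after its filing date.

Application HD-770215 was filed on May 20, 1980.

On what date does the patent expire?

May 20, 1998

Filing date + 18 years → 20 May 1998.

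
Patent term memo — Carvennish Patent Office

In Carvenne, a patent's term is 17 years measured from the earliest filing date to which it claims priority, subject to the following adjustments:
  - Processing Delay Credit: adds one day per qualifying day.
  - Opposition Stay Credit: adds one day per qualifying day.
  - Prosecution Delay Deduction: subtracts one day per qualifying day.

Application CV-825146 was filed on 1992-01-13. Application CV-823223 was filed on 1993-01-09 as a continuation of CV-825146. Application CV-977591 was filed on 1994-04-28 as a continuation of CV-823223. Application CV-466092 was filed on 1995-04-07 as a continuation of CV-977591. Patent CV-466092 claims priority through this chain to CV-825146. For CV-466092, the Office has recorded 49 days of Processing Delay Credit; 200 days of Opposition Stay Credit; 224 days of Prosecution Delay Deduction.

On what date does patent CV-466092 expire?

2009-02-07

Earliest priority filing: 13 January 1992.
Base term: 13 January 1992 + 17 years → 13 January 2009.
Processing Delay Credit: +49 days → 3 March 2009.
Opposition Stay Credit: +200 days → 19 September 2009.
Prosecution Delay Deduction: −224 days → 7 February 2009.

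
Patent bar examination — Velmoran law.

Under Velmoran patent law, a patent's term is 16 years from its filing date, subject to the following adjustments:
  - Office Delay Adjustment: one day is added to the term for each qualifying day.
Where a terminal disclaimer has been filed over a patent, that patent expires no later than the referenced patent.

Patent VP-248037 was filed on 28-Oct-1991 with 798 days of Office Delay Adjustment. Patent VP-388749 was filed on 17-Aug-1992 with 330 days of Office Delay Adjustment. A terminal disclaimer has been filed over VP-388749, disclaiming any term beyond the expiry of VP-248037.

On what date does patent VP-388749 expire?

July 13, 2009

Natural term of VP-388749:
  Base: filing + 16 years → 17 August 2008.
  Office Delay Adjustment: +330 days → 13 July 2009.
Expiry of referenced patent VP-248037:
  Base: filing + 16 years → 28 October 2007.
  Office Delay Adjustment: +798 days → 3 January 2010.
Terminal disclaimer: VP-388749 expires on the earlier of 13 July 2009 and 3 January 2010.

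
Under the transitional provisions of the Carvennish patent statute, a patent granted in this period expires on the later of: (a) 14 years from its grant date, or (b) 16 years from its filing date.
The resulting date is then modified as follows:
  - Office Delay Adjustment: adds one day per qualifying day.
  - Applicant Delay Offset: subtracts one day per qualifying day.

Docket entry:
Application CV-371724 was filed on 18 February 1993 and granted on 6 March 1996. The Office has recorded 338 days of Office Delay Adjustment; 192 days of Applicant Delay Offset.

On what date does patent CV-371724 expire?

2010-07-30

(a) grant + 14 years → 6 March 2010.
(b) filing + 16 years → 18 February 2009.
Later of the two: 6 March 2010.
Office Delay Adjustment: +338 days → 7 February 2011.
Applicant Delay Offset: −192 days → 30 July 2010.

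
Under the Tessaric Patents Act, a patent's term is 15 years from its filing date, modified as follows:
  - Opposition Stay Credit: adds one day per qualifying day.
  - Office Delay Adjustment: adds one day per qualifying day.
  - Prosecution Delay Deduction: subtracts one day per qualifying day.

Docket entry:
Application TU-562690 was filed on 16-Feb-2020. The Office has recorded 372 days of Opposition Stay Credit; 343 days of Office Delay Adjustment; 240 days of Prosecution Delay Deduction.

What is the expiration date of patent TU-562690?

2036-06-05

Base term: filing date + 15 years → 16 February 2035.
Opposition Stay Credit: +372 days → 23 February 2036.
Office Delay Adjustment: +343 days → 31 January 2037.
Prosecution Delay Deduction: −240 days → 5 June 2036.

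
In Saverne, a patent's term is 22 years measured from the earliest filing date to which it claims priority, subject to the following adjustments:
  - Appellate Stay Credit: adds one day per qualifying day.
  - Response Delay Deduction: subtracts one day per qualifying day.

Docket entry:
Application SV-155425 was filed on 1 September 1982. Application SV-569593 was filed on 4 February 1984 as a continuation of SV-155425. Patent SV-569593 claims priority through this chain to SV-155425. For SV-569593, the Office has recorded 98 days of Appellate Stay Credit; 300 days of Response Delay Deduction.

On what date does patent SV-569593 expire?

February 12, 2004

Earliest priority filing: 1 September 1982.
Base term: 1 September 1982 + 22 years → 1 September 2004.
Appellate Stay Credit: +98 days → 8 December 2004.
Response Delay Deduction: −300 days → 12 February 2004.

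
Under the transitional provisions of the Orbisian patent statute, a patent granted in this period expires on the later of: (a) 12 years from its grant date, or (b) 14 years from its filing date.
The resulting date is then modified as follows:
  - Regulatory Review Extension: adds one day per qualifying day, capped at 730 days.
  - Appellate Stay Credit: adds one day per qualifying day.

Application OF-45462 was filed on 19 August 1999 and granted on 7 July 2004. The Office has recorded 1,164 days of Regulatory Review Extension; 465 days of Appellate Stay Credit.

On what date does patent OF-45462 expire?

(a) grant + 12 years → 7 July 2016.
(b) filing + 14 years → 19 August 2013.
Later of the two: 7 July 2016.
Regulatory Review Extension: 1164 days claimed exceeds the 730-day cap, so +730 days → 7 July 2018.
Appellate Stay Credit: +465 days → 15 October 2019.

October 15, 2019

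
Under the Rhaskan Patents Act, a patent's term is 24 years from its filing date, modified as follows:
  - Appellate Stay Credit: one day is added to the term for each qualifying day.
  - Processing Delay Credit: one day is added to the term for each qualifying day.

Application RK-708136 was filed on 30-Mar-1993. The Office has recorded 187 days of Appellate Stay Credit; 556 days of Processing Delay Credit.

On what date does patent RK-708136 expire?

Base term: filing date + 24 years → 30 March 2017.
Appellate Stay Credit: +187 days → 3 October 2017.
Processing Delay Credit: +556 days → 12 April 2019.

April 12, 2019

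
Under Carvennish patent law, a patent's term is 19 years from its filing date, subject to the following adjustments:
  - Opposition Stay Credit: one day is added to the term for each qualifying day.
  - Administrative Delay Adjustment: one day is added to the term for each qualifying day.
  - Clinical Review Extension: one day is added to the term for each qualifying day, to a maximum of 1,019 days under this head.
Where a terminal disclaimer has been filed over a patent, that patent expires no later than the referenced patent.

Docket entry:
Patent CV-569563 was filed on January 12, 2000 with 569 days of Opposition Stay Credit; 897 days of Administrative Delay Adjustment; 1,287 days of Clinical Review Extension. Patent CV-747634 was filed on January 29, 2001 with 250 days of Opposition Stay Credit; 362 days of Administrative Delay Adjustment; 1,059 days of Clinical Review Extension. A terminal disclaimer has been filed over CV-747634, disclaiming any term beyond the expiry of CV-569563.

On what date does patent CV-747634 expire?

Natural term of CV-747634:
  Base: filing + 19 years → 29 January 2020.
  Opposition Stay Credit: +250 days → 5 October 2020.
  Administrative Delay Adjustment: +362 days → 2 October 2021.
  Clinical Review Extension: 1059 days claimed exceeds the 1019-day cap, so +1019 days → 17 July 2024.
Expiry of referenced patent CV-569563:
  Base: filing + 19 years → 12 January 2019.
  Opposition Stay Credit: +569 days → 3 August 2020.
  Administrative Delay Adjustment: +897 days → 17 January 2023.
  Clinical Review Extension: 1287 days claimed exceeds the 1019-day cap, so +1019 days → 1 November 2025.
Terminal disclaimer: CV-747634 expires on the earlier of 17 July 2024 and 1 November 2025.

July 17, 2024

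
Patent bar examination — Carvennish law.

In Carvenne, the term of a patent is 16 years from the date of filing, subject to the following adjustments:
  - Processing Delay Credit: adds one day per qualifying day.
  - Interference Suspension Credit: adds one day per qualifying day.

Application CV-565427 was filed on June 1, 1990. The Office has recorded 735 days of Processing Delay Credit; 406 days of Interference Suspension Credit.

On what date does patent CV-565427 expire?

Base term: filing date + 16 years → 1 June 2006.
Processing Delay Credit: +735 days → 5 June 2008.
Interference Suspension Credit: +406 days → 16 July 2009.

2009-07-16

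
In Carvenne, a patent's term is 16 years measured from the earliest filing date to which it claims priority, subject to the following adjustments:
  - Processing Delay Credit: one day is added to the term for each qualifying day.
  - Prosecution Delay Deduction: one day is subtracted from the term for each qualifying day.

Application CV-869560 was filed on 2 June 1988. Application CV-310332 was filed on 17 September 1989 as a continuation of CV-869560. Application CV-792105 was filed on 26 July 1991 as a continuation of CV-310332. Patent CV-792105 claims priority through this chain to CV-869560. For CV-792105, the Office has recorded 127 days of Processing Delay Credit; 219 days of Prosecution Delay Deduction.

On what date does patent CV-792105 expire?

2004-03-02

Earliest priority filing: 2 June 1988.
Base term: 2 June 1988 + 16 years → 2 June 2004.
Processing Delay Credit: +127 days → 7 October 2004.
Prosecution Delay Deduction: −219 days → 2 March 2004.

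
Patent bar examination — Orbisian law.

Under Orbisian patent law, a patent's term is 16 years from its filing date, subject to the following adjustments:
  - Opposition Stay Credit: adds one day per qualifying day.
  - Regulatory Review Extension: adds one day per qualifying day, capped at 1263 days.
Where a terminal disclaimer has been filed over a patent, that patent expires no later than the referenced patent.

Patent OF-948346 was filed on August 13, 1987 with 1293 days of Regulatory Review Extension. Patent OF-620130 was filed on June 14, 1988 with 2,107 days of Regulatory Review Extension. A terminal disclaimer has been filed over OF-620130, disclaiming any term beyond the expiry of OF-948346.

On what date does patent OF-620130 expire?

Natural term of OF-620130:
  Base: filing + 16 years → 14 June 2004.
  Regulatory Review Extension: 2107 days claimed exceeds the 1263-day cap, so +1263 days → 29 November 2007.
Expiry of referenced patent OF-948346:
  Base: filing + 16 years → 13 August 2003.
  Regulatory Review Extension: 1293 days claimed exceeds the 1263-day cap, so +1263 days → 27 January 2007.
Terminal disclaimer: OF-620130 expires on the earlier of 29 November 2007 and 27 January 2007.

2007-01-27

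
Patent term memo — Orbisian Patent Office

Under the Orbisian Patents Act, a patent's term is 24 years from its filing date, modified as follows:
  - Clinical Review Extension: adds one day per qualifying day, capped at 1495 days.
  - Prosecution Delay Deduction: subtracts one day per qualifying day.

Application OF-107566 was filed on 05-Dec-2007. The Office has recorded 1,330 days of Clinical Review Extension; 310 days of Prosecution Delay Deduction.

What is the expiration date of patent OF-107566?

September 20, 2034

Base term: filing date + 24 years → 5 December 2031.
Clinical Review Extension: 1330 days (within the 1495-day cap) → +1330 days → 27 July 2035.
Prosecution Delay Deduction: −310 days → 20 September 2034.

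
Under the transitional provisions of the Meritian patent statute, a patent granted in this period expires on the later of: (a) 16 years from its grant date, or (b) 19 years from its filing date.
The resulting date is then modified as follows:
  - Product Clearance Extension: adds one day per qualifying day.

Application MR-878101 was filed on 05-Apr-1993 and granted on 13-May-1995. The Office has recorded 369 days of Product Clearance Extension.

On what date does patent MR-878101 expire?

(a) grant + 16 years → 13 May 2011.
(b) filing + 19 years → 5 April 2012.
Later of the two: 5 April 2012.
Product Clearance Extension: +369 days → 9 April 2013.

April 9, 2013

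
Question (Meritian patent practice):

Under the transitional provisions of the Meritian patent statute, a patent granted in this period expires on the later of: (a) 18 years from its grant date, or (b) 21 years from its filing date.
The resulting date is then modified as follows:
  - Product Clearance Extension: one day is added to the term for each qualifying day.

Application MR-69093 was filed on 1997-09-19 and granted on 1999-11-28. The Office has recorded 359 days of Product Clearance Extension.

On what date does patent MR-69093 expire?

(a) grant + 18 years → 28 November 2017.
(b) filing + 21 years → 19 September 2018.
Later of the two: 19 September 2018.
Product Clearance Extension: +359 days → 13 September 2019.

2019-09-13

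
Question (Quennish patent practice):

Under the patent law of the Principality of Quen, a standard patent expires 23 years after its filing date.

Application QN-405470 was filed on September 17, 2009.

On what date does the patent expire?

Filing date + 23 years → 17 September 2032.

September 17, 2032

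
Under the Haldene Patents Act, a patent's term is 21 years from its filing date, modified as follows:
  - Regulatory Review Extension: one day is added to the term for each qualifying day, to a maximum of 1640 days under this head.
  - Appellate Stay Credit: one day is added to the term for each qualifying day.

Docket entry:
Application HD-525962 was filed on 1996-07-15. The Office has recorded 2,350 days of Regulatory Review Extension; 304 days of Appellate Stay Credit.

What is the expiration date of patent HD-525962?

2022-11-10

Base term: filing date + 21 years → 15 July 2017.
Regulatory Review Extension: 2350 days claimed exceeds the 1640-day cap, so +1640 days → 10 January 2022.
Appellate Stay Credit: +304 days → 10 November 2022.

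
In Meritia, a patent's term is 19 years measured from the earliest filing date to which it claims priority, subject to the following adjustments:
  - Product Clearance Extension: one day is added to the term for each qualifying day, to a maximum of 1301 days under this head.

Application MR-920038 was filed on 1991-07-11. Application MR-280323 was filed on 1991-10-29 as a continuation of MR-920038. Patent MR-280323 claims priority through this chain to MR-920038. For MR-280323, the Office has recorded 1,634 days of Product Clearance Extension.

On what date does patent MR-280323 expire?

Earliest priority filing: 11 July 1991.
Base term: 11 July 1991 + 19 years → 11 July 2010.
Product Clearance Extension: 1634 days claimed exceeds the 1301-day cap, so +1301 days → 1 February 2014.

2014-02-01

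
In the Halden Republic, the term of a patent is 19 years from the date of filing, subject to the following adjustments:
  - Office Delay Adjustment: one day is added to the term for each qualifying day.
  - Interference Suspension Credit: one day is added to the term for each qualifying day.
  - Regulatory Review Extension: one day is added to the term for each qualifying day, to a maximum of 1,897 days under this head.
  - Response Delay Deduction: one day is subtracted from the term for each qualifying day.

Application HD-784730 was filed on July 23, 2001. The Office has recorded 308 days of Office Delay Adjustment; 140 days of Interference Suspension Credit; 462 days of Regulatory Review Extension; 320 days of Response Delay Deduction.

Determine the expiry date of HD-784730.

March 5, 2022

Base term: filing date + 19 years → 23 July 2020.
Office Delay Adjustment: +308 days → 27 May 2021.
Interference Suspension Credit: +140 days → 14 October 2021.
Regulatory Review Extension: 462 days (within the 1897-day cap) → +462 days → 19 January 2023.
Response Delay Deduction: −320 days → 5 March 2022.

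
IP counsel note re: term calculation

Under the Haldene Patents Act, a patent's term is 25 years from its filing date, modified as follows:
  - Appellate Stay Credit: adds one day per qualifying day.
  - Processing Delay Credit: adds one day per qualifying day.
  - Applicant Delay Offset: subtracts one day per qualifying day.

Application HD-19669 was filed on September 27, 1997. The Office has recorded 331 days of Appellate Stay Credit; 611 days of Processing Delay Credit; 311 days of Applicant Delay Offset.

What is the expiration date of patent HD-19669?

Base term: filing date + 25 years → 27 September 2022.
Appellate Stay Credit: +331 days → 24 August 2023.
Processing Delay Credit: +611 days → 26 April 2025.
Applicant Delay Offset: −311 days → 19 June 2024.

June 19, 2024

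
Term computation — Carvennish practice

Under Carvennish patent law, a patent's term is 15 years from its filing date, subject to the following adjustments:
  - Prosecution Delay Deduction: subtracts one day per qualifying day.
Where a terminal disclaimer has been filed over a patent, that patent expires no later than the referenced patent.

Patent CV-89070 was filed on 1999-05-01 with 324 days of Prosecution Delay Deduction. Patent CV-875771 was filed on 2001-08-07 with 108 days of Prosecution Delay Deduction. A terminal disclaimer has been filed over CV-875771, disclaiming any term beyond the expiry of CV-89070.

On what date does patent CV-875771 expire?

Natural term of CV-875771:
  Base: filing + 15 years → 7 August 2016.
  Prosecution Delay Deduction: −108 days → 21 April 2016.
Expiry of referenced patent CV-89070:
  Base: filing + 15 years → 1 May 2014.
  Prosecution Delay Deduction: −324 days → 11 June 2013.
Terminal disclaimer: CV-875771 expires on the earlier of 21 April 2016 and 11 June 2013.

June 11, 2013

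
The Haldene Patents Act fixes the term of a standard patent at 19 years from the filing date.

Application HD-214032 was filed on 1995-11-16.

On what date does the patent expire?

2014-11-16

Filing date + 19 years → 16 November 2014.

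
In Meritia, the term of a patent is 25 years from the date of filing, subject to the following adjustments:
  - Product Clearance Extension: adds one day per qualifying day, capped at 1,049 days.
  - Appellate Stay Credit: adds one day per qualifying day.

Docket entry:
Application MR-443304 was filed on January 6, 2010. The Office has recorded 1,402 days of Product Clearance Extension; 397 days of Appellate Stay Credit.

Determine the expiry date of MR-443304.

Base term: filing date + 25 years → 6 January 2035.
Product Clearance Extension: 1402 days claimed exceeds the 1049-day cap, so +1049 days → 20 November 2037.
Appellate Stay Credit: +397 days → 22 December 2038.

December 22, 2038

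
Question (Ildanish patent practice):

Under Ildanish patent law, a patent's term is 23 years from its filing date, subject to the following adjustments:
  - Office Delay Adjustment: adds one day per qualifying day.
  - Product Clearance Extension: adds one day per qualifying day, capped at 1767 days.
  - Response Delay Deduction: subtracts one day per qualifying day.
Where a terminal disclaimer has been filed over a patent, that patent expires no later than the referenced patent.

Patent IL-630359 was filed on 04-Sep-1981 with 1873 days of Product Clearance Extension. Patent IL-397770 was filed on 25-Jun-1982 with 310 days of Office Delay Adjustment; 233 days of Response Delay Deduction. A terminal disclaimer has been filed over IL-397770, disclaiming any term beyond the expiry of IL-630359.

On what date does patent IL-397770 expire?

September 10, 2005

Natural term of IL-397770:
  Base: filing + 23 years → 25 June 2005.
  Office Delay Adjustment: +310 days → 1 May 2006.
  Response Delay Deduction: −233 days → 10 September 2005.
Expiry of referenced patent IL-630359:
  Base: filing + 23 years → 4 September 2004.
  Product Clearance Extension: 1873 days claimed exceeds the 1767-day cap, so +1767 days → 7 July 2009.
Terminal disclaimer: IL-397770 expires on the earlier of 10 September 2005 and 7 July 2009.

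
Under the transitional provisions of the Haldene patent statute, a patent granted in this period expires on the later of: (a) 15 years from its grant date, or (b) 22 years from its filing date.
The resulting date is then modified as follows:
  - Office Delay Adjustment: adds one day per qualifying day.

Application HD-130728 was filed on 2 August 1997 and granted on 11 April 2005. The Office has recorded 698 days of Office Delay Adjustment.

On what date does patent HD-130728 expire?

March 10, 2022

(a) grant + 15 years → 11 April 2020.
(b) filing + 22 years → 2 August 2019.
Later of the two: 11 April 2020.
Office Delay Adjustment: +698 days → 10 March 2022.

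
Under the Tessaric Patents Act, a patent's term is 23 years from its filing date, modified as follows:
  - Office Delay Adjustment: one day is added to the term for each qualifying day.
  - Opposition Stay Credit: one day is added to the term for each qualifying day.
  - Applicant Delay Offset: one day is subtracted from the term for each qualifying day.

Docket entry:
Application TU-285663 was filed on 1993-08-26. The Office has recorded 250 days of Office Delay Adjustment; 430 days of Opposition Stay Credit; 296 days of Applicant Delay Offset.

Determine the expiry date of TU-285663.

September 14, 2017

Base term: filing date + 23 years → 26 August 2016.
Office Delay Adjustment: +250 days → 3 May 2017.
Opposition Stay Credit: +430 days → 7 July 2018.
Applicant Delay Offset: −296 days → 14 September 2017.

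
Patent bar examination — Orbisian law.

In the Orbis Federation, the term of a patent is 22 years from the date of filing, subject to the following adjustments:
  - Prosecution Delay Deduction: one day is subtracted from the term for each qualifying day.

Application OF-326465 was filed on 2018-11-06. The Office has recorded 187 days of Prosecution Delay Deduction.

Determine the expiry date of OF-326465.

Base term: filing date + 22 years → 6 November 2040.
Prosecution Delay Deduction: −187 days → 3 May 2040.

May 3, 2040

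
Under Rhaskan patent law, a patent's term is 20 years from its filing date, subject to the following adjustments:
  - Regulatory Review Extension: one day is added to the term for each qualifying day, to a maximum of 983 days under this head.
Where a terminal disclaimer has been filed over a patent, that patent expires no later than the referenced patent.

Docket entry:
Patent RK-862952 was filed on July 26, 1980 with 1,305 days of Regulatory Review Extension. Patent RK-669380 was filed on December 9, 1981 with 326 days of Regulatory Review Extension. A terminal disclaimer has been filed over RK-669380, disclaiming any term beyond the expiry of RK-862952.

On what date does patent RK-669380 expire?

October 31, 2002

Natural term of RK-669380:
  Base: filing + 20 years → 9 December 2001.
  Regulatory Review Extension: 326 days (within the 983-day cap) → +326 days → 31 October 2002.
Expiry of referenced patent RK-862952:
  Base: filing + 20 years → 26 July 2000.
  Regulatory Review Extension: 1305 days claimed exceeds the 983-day cap, so +983 days → 5 April 2003.
Terminal disclaimer: RK-669380 expires on the earlier of 31 October 2002 and 5 April 2003.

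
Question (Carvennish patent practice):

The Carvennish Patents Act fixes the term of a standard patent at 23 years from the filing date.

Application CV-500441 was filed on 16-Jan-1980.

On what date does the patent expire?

January 16, 2003

Filing date + 23 years → 16 January 2003.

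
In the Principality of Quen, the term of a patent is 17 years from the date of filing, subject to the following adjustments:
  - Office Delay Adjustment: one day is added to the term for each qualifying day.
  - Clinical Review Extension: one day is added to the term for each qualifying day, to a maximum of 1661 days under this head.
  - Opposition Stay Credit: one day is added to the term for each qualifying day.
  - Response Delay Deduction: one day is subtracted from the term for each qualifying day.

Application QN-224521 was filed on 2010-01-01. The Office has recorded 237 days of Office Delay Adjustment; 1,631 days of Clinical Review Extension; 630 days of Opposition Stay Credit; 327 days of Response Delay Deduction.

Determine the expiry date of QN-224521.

Base term: filing date + 17 years → 1 January 2027.
Office Delay Adjustment: +237 days → 26 August 2027.
Clinical Review Extension: 1631 days (within the 1661-day cap) → +1631 days → 12 February 2032.
Opposition Stay Credit: +630 days → 3 November 2033.
Response Delay Deduction: −327 days → 11 December 2032.

December 11, 2032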